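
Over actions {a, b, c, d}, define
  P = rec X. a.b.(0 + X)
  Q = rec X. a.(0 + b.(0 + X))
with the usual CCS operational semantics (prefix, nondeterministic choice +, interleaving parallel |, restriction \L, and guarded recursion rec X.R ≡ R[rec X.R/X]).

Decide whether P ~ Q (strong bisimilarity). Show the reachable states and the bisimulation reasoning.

P's transition system — 3 states:
  u0 = rec X. a.b.(0 + X) ⊢ -a-> u1
  u1 = b.(0 + (rec X. a.b.(0 + X))) ⊢ -b-> u2
  u2 = 0 + (rec X. a.b.(0 + X)) ⊢ -a-> u1
Q's transition system — 3 states:
  v0 = rec X. a.(0 + b.(0 + X)) ⊢ -a-> v1
  v1 = 0 + b.(0 + (rec X. a.(0 + b.(0 + X)))) ⊢ -b-> v2
  v2 = 0 + (rec X. a.(0 + b.(0 + X))) ⊢ -a-> v1
Partition-refinement fixed point:
  B0 = {u0, u2, v0, v2}
  B1 = {u1, v1}
u0 ∈ B0, v0 ∈ B0 → same block

bisimilar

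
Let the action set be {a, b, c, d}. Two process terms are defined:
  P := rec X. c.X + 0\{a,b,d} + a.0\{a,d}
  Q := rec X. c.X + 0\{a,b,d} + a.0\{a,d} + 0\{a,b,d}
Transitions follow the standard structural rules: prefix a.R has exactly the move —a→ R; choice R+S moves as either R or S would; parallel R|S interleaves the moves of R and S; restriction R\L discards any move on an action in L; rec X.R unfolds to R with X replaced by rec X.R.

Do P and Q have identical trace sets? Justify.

YES

P's transition system — 2 states:
  s0 = rec X. c.X + 0\{a,b,d} + a.0\{a,d} → -a-> s1, -c-> s0
  s1 = 0\{a,d} → ∅
Q's transition system — 2 states:
  t0 = rec X. c.X + 0\{a,b,d} + a.0\{a,d} + 0\{a,b,d} → -a-> t1, -c-> t0
  t1 = 0\{a,d} → ∅
Coarsest stable partition (strong bisimilarity classes):
  B0 = {s0, t0}
  B1 = {s1, t1}
s0 ∈ B0, t0 ∈ B0 → same block
Bisimilar ⇒ trace-equivalent.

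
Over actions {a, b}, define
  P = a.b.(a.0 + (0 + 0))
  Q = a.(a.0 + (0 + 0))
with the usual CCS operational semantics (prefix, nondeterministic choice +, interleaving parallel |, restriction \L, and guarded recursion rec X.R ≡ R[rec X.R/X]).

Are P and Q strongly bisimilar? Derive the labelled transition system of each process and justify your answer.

LTS(P): 4 reachable states
  m0 = a.b.(a.0 + (0 + 0)) has moves --a--▸ m1
  m1 = b.(a.0 + (0 + 0)) has moves --b--▸ m2
  m2 = a.0 + (0 + 0) has moves --a--▸ m3
  m3 = 0 has moves stopped
LTS(Q): 3 reachable states
  n0 = a.(a.0 + (0 + 0)) has moves --a--▸ n1
  n1 = a.0 + (0 + 0) has moves --a--▸ n2
  n2 = 0 has moves stopped
Bisimilarity quotient blocks:
  B0 = {m0}
  B1 = {m1}
  B2 = {m2, n1}
  B3 = {m3, n2}
  B4 = {n0}
m0 ∈ B0, n0 ∈ B4 → different blocks

P ≁ Q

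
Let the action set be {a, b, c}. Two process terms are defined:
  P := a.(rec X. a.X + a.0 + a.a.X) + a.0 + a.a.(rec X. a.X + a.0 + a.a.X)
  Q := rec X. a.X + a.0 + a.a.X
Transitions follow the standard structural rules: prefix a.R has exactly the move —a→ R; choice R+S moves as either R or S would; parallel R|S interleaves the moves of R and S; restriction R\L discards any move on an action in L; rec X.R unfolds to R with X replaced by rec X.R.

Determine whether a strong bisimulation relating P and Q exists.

P's transition system — 4 states:
  m0 = a.(rec X. a.X + a.0 + a.a.X) + a.0 + a.a.(rec X. a.X + a.0 + a.a.X) :: —a→ m1, —a→ m2, —a→ m3
  m1 = 0 :: deadlocked
  m2 = a.(rec X. a.X + a.0 + a.a.X) :: —a→ m3
  m3 = rec X. a.X + a.0 + a.a.X :: —a→ m1, —a→ m2, —a→ m3
Q's transition system — 3 states:
  n0 = rec X. a.X + a.0 + a.a.X :: —a→ n0, —a→ n1, —a→ n2
  n1 = 0 :: deadlocked
  n2 = a.(rec X. a.X + a.0 + a.a.X) :: —a→ n0
Coarsest stable partition (strong bisimilarity classes):
  B0 = {m0, m3, n0}
  B1 = {m1, n1}
  B2 = {m2, n2}
m0 ∈ B0, n0 ∈ B0 → same block

P ~ Q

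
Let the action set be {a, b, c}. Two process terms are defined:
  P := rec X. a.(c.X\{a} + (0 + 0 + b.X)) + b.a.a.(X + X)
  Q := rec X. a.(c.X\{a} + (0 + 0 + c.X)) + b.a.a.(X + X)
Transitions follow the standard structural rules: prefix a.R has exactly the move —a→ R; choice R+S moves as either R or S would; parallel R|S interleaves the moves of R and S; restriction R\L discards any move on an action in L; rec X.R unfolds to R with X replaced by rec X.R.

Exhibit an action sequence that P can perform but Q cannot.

P's transition system — 7 states:
  p0 = rec X. a.(c.X\{a} + (0 + 0 + b.X)) + b.a.a.(X + X) :: =a=> p1, =b=> p2
  p1 = c.(rec X. a.(c.X\{a} + (0 + 0 + b.X)) + b.a.a.(X + X))\{a} + (0 + 0 + b.(rec X. a.(c.X\{a} + (0 + 0 + b.X)) + b.a.a.(X + X))) :: =b=> p0, =c=> p3
  p2 = a.a.((rec X. a.(c.X\{a} + (0 + 0 + b.X)) + b.a.a.(X + X)) + (rec X. a.(c.X\{a} + (0 + 0 + b.X)) + b.a.a.(X + X))) :: =a=> p4
  p3 = (rec X. a.(c.X\{a} + (0 + 0 + b.X)) + b.a.a.(X + X))\{a} :: =b=> p5
  p4 = a.((rec X. a.(c.X\{a} + (0 + 0 + b.X)) + b.a.a.(X + X)) + (rec X. a.(c.X\{a} + (0 + 0 + b.X)) + b.a.a.(X + X))) :: =a=> p6
  p5 = (a.a.((rec X. a.(c.X\{a} + (0 + 0 + b.X)) + b.a.a.(X + X)) + (rec X. a.(c.X\{a} + (0 + 0 + b.X)) + b.a.a.(X + X))))\{a} :: (no moves)
  p6 = (rec X. a.(c.X\{a} + (0 + 0 + b.X)) + b.a.a.(X + X)) + (rec X. a.(c.X\{a} + (0 + 0 + b.X)) + b.a.a.(X + X)) :: =a=> p1, =b=> p2
Q's transition system — 7 states:
  q0 = rec X. a.(c.X\{a} + (0 + 0 + c.X)) + b.a.a.(X + X) :: =a=> q1, =b=> q2
  q1 = c.(rec X. a.(c.X\{a} + (0 + 0 + c.X)) + b.a.a.(X + X))\{a} + (0 + 0 + c.(rec X. a.(c.X\{a} + (0 + 0 + c.X)) + b.a.a.(X + X))) :: =c=> q0, =c=> q3
  q2 = a.a.((rec X. a.(c.X\{a} + (0 + 0 + c.X)) + b.a.a.(X + X)) + (rec X. a.(c.X\{a} + (0 + 0 + c.X)) + b.a.a.(X + X))) :: =a=> q4
  q3 = (rec X. a.(c.X\{a} + (0 + 0 + c.X)) + b.a.a.(X + X))\{a} :: =b=> q5
  q4 = a.((rec X. a.(c.X\{a} + (0 + 0 + c.X)) + b.a.a.(X + X)) + (rec X. a.(c.X\{a} + (0 + 0 + c.X)) + b.a.a.(X + X))) :: =a=> q6
  q5 = (a.a.((rec X. a.(c.X\{a} + (0 + 0 + c.X)) + b.a.a.(X + X)) + (rec X. a.(c.X\{a} + (0 + 0 + c.X)) + b.a.a.(X + X))))\{a} :: (no moves)
  q6 = (rec X. a.(c.X\{a} + (0 + 0 + c.X)) + b.a.a.(X + X)) + (rec X. a.(c.X\{a} + (0 + 0 + c.X)) + b.a.a.(X + X)) :: =a=> q1, =b=> q2
Executing ab from P (initial set {p0}):
  [1] a ⇒ {p1}
  [2] b ⇒ {p0}
  ✓ P
Executing ab from Q (initial set {q0}):
  [1] a ⇒ {q1}
  [2] b ⇒ no successor for Q

ab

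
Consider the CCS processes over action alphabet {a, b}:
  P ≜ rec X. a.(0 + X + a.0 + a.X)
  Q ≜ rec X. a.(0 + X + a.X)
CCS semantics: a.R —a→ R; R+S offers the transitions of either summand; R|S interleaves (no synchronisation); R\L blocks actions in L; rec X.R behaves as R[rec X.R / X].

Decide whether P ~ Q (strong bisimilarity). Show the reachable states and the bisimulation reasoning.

P ≁ Q

P's transition system — 3 states:
  p0 = rec X. a.(0 + X + a.0 + a.X) ⊢ —a→ p1
  p1 = 0 + (rec X. a.(0 + X + a.0 + a.X)) + a.0 + a.(rec X. a.(0 + X + a.0 + a.X)) ⊢ —a→ p0, —a→ p1, —a→ p2
  p2 = 0 ⊢ deadlocked
Q's transition system — 2 states:
  q0 = rec X. a.(0 + X + a.X) ⊢ —a→ q1
  q1 = 0 + (rec X. a.(0 + X + a.X)) + a.(rec X. a.(0 + X + a.X)) ⊢ —a→ q0, —a→ q1
Bisimilarity quotient blocks:
  B0 = {p0}
  B1 = {p1}
  B2 = {p2}
  B3 = {q0, q1}
p0 ∈ B0, q0 ∈ B3 → different blocks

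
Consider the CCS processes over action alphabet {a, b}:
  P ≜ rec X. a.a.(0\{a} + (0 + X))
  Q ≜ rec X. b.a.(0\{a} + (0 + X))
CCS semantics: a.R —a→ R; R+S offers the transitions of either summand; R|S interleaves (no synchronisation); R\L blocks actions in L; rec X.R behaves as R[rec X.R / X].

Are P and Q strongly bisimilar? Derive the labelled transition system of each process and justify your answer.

P's transition system — 3 states:
  s0 = rec X. a.a.(0\{a} + (0 + X)) has moves -a-> s1
  s1 = a.(0\{a} + (0 + (rec X. a.a.(0\{a} + (0 + X))))) has moves -a-> s2
  s2 = 0\{a} + (0 + (rec X. a.a.(0\{a} + (0 + X)))) has moves -a-> s1
Q's transition system — 3 states:
  t0 = rec X. b.a.(0\{a} + (0 + X)) has moves -b-> t1
  t1 = a.(0\{a} + (0 + (rec X. b.a.(0\{a} + (0 + X))))) has moves -a-> t2
  t2 = 0\{a} + (0 + (rec X. b.a.(0\{a} + (0 + X)))) has moves -b-> t1
Partition-refinement fixed point:
  B0 = {s0, s1, s2}
  B1 = {t0, t2}
  B2 = {t1}
s0 ∈ B0, t0 ∈ B1 → different blocks

NO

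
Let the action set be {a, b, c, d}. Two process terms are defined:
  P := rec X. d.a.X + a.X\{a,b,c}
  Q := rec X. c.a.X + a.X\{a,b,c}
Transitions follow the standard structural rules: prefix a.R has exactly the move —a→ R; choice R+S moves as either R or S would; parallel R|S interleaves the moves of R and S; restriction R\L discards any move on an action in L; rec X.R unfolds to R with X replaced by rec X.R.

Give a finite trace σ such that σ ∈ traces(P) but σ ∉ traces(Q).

d

Reachable graph of P (4 states):
  u0 = rec X. d.a.X + a.X\{a,b,c} has moves -a-> u1, -d-> u2
  u1 = (rec X. d.a.X + a.X\{a,b,c})\{a,b,c} has moves -d-> u3
  u2 = a.(rec X. d.a.X + a.X\{a,b,c}) has moves -a-> u0
  u3 = (a.(rec X. d.a.X + a.X\{a,b,c}))\{a,b,c} has moves ·
Reachable graph of Q (3 states):
  v0 = rec X. c.a.X + a.X\{a,b,c} has moves -a-> v1, -c-> v2
  v1 = (rec X. c.a.X + a.X\{a,b,c})\{a,b,c} has moves ·
  v2 = a.(rec X. c.a.X + a.X\{a,b,c}) has moves -a-> v0
Executing d from P (initial set {u0}):
  step 1 (d): {u2}
  ✓ P
Executing d from Q (initial set {v0}):
  step 1 (d): ∅ (Q stuck)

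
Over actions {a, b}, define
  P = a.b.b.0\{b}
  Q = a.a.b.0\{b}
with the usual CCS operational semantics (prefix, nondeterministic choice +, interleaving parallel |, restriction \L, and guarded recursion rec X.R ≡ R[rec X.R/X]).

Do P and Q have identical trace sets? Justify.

Reachable graph of P (4 states):
  m0 = a.b.b.0\{b} | --a--▸ m1
  m1 = b.b.0\{b} | --b--▸ m2
  m2 = b.0\{b} | --b--▸ m3
  m3 = 0\{b} | deadlocked
Reachable graph of Q (4 states):
  n0 = a.a.b.0\{b} | --a--▸ n1
  n1 = a.b.0\{b} | --a--▸ n2
  n2 = b.0\{b} | --b--▸ n3
  n3 = 0\{b} | deadlocked
Executing ab from P (initial set {m0}):
  after a @ step 1: {m1}
  after b @ step 2: {m2}
  ✓ P
Executing ab from Q (initial set {n0}):
  after a @ step 1: {n1}
  after b @ step 2: ∅ (Q stuck)

NO — witness ⟨ab⟩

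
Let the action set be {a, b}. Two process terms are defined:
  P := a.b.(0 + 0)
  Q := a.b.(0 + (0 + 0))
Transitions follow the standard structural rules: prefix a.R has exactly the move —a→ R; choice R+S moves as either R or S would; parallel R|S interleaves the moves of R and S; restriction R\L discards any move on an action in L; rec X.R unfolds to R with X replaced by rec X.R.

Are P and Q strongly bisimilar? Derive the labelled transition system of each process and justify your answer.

Reachable graph of P (3 states):
  p0 = a.b.(0 + 0) | ··a··> p1
  p1 = b.(0 + 0) | ··b··> p2
  p2 = 0 + 0 | deadlocked
Reachable graph of Q (3 states):
  q0 = a.b.(0 + (0 + 0)) | ··a··> q1
  q1 = b.(0 + (0 + 0)) | ··b··> q2
  q2 = 0 + (0 + 0) | deadlocked
Partition-refinement fixed point:
  B0 = {p0, q0}
  B1 = {p1, q1}
  B2 = {p2, q2}
p0 ∈ B0, q0 ∈ B0 → same block

P ~ Q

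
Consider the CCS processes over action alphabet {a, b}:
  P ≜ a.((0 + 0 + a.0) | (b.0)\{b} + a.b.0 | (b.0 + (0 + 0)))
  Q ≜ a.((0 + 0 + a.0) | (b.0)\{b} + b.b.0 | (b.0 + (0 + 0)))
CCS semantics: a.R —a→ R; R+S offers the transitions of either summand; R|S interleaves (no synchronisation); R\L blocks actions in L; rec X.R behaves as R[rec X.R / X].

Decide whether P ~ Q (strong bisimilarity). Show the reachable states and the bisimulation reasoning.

NO

Reachable graph of P (8 states):
  p0 = a.((0 + 0 + a.0) | (b.0)\{b} + a.b.0 | (b.0 + (0 + 0))) | =a=> p1
  p1 = (0 + 0 + a.0) | (b.0)\{b} + a.b.0 | (b.0 + (0 + 0)) | =a=> p2, =a=> p3, =b=> p4
  p2 = 0 | (b.0)\{b} | deadlocked
  p3 = b.0 | (b.0 + (0 + 0)) | =b=> p5, =b=> p6
  p4 = a.b.0 | 0 | =a=> p6
  p5 = 0 | (b.0 + (0 + 0)) | =b=> p7
  p6 = b.0 | 0 | =b=> p7
  p7 = 0 | 0 | deadlocked
Reachable graph of Q (8 states):
  q0 = a.((0 + 0 + a.0) | (b.0)\{b} + b.b.0 | (b.0 + (0 + 0))) | =a=> q1
  q1 = (0 + 0 + a.0) | (b.0)\{b} + b.b.0 | (b.0 + (0 + 0)) | =a=> q2, =b=> q3, =b=> q4
  q2 = 0 | (b.0)\{b} | deadlocked
  q3 = b.0 | (b.0 + (0 + 0)) | =b=> q5, =b=> q6
  q4 = b.b.0 | 0 | =b=> q6
  q5 = 0 | (b.0 + (0 + 0)) | =b=> q7
  q6 = b.0 | 0 | =b=> q7
  q7 = 0 | 0 | deadlocked
Bisimilarity quotient blocks:
  B0 = {p0}
  B1 = {p1}
  B2 = {p2, p7, q2, q7}
  B3 = {p3, q3, q4}
  B4 = {p5, p6, q5, q6}
  B5 = {p4}
  B6 = {q0}
  B7 = {q1}
p0 ∈ B0, q0 ∈ B6 → different blocks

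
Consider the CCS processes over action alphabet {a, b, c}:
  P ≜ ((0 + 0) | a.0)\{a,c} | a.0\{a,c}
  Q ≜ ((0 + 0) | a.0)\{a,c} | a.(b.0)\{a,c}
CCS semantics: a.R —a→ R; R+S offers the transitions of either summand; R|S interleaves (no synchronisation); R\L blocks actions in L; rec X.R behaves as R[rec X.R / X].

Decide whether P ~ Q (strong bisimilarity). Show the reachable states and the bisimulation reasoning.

Reachable graph of P (2 states):
  m0 = ((0 + 0) | a.0)\{a,c} | a.0\{a,c} has moves --a--▸ m1
  m1 = ((0 + 0) | a.0)\{a,c} | 0\{a,c} has moves ∅
Reachable graph of Q (3 states):
  n0 = ((0 + 0) | a.0)\{a,c} | a.(b.0)\{a,c} has moves --a--▸ n1
  n1 = ((0 + 0) | a.0)\{a,c} | (b.0)\{a,c} has moves --b--▸ n2
  n2 = ((0 + 0) | a.0)\{a,c} | 0\{a,c} has moves ∅
Coarsest stable partition (strong bisimilarity classes):
  B0 = {m0}
  B1 = {m1, n2}
  B2 = {n0}
  B3 = {n1}
m0 ∈ B0, n0 ∈ B2 → different blocks

not bisimilar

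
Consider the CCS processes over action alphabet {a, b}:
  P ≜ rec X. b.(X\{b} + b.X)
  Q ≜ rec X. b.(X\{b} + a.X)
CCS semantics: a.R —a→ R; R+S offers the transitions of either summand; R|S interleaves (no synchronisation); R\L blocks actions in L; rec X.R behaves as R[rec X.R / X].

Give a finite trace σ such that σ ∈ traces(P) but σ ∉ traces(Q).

P's transition system — 2 states:
  s0 = rec X. b.(X\{b} + b.X) | -b-> s1
  s1 = (rec X. b.(X\{b} + b.X))\{b} + b.(rec X. b.(X\{b} + b.X)) | -b-> s0
Q's transition system — 2 states:
  t0 = rec X. b.(X\{b} + a.X) | -b-> t1
  t1 = (rec X. b.(X\{b} + a.X))\{b} + a.(rec X. b.(X\{b} + a.X)) | -a-> t0
Executing bb from P (initial set {s0}):
  step 1 (b): {s1}
  step 2 (b): {s0}
  — P admits the full trace.
Executing bb from Q (initial set {t0}):
  step 1 (b): {t1}
  step 2 (b): ∅  — Q cannot continue

bb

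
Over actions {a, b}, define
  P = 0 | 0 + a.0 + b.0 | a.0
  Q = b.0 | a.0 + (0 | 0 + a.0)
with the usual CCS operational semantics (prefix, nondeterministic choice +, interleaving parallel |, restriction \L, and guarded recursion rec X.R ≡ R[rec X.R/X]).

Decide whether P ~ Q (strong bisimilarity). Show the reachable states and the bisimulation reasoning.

P's transition system — 5 states:
  s0 = 0 | 0 + a.0 + b.0 | a.0 has moves ··a··> s1, ··a··> s2, ··b··> s3
  s1 = 0 has moves ∅
  s2 = b.0 | 0 has moves ··b··> s4
  s3 = 0 | a.0 has moves ··a··> s4
  s4 = 0 | 0 has moves ∅
Q's transition system — 5 states:
  t0 = b.0 | a.0 + (0 | 0 + a.0) has moves ··a··> t1, ··a··> t2, ··b··> t3
  t1 = 0 has moves ∅
  t2 = b.0 | 0 has moves ··b··> t4
  t3 = 0 | a.0 has moves ··a··> t4
  t4 = 0 | 0 has moves ∅
Partition-refinement fixed point:
  B0 = {s0, t0}
  B1 = {s1, s4, t1, t4}
  B2 = {s3, t3}
  B3 = {s2, t2}
s0 ∈ B0, t0 ∈ B0 → same block

YES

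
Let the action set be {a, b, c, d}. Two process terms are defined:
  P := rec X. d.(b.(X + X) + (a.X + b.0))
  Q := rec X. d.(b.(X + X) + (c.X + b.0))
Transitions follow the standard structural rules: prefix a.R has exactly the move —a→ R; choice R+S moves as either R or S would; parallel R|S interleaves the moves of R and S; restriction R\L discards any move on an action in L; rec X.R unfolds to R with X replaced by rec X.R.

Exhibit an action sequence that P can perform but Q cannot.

P's transition system — 4 states:
  s0 = rec X. d.(b.(X + X) + (a.X + b.0)) ⊢ =d=> s1
  s1 = b.((rec X. d.(b.(X + X) + (a.X + b.0))) + (rec X. d.(b.(X + X) + (a.X + b.0)))) + (a.(rec X. d.(b.(X + X) + (a.X + b.0))) + b.0) ⊢ =a=> s0, =b=> s2, =b=> s3
  s2 = (rec X. d.(b.(X + X) + (a.X + b.0))) + (rec X. d.(b.(X + X) + (a.X + b.0))) ⊢ =d=> s1
  s3 = 0 ⊢ deadlocked
Q's transition system — 4 states:
  t0 = rec X. d.(b.(X + X) + (c.X + b.0)) ⊢ =d=> t1
  t1 = b.((rec X. d.(b.(X + X) + (c.X + b.0))) + (rec X. d.(b.(X + X) + (c.X + b.0)))) + (c.(rec X. d.(b.(X + X) + (c.X + b.0))) + b.0) ⊢ =b=> t2, =b=> t3, =c=> t0
  t2 = (rec X. d.(b.(X + X) + (c.X + b.0))) + (rec X. d.(b.(X + X) + (c.X + b.0))) ⊢ =d=> t1
  t3 = 0 ⊢ deadlocked
Run σ = ⟨da⟩ on P: start {s0}
  step 1 (d): {s1}
  step 2 (a): {s0}
  P completes σ.
Run σ = ⟨da⟩ on Q: start {t0}
  step 1 (d): {t1}
  step 2 (a): ∅  — Q cannot continue

da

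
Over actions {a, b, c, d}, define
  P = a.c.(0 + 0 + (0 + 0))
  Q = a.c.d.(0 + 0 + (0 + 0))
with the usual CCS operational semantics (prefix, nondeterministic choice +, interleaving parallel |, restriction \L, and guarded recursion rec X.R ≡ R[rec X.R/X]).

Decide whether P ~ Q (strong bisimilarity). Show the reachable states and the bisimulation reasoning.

P's transition system — 3 states:
  s0 = a.c.(0 + 0 + (0 + 0)) has moves -a-> s1
  s1 = c.(0 + 0 + (0 + 0)) has moves -c-> s2
  s2 = 0 + 0 + (0 + 0) has moves ∅
Q's transition system — 4 states:
  t0 = a.c.d.(0 + 0 + (0 + 0)) has moves -a-> t1
  t1 = c.d.(0 + 0 + (0 + 0)) has moves -c-> t2
  t2 = d.(0 + 0 + (0 + 0)) has moves -d-> t3
  t3 = 0 + 0 + (0 + 0) has moves ∅
Coarsest stable partition (strong bisimilarity classes):
  B0 = {s0}
  B1 = {s1}
  B2 = {s2, t3}
  B3 = {t0}
  B4 = {t1}
  B5 = {t2}
s0 ∈ B0, t0 ∈ B3 → different blocks

P ≁ Q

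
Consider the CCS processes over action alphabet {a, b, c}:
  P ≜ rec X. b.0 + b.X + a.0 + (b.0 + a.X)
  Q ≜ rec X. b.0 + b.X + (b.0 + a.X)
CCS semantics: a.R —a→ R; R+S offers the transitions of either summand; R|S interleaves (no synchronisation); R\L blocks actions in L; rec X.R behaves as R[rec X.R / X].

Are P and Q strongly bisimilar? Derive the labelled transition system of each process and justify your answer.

Reachable graph of P (2 states):
  u0 = rec X. b.0 + b.X + a.0 + (b.0 + a.X) has moves --a--▸ u0, --a--▸ u1, --b--▸ u0, --b--▸ u1
  u1 = 0 has moves ·
Reachable graph of Q (2 states):
  v0 = rec X. b.0 + b.X + (b.0 + a.X) has moves --a--▸ v0, --b--▸ v0, --b--▸ v1
  v1 = 0 has moves ·
Partition-refinement fixed point:
  B0 = {u0}
  B1 = {u1, v1}
  B2 = {v0}
u0 ∈ B0, v0 ∈ B2 → different blocks

not bisimilar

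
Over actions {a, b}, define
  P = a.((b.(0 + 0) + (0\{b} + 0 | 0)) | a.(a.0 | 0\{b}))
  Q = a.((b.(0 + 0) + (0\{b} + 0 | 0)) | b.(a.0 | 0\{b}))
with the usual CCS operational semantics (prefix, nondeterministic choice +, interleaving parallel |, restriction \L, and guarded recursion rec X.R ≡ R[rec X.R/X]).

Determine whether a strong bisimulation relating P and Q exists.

NO

P's transition system — 7 states:
  m0 = a.((b.(0 + 0) + (0\{b} + 0 | 0)) | a.(a.0 | 0\{b})) ⊢ ··a··> m1
  m1 = (b.(0 + 0) + (0\{b} + 0 | 0)) | a.(a.0 | 0\{b}) ⊢ ··a··> m2, ··b··> m3
  m2 = (b.(0 + 0) + (0\{b} + 0 | 0)) | (a.0 | 0\{b}) ⊢ ··a··> m4, ··b··> m5
  m3 = (0 + 0) | a.(a.0 | 0\{b}) ⊢ ··a··> m5
  m4 = (b.(0 + 0) + (0\{b} + 0 | 0)) | (0 | 0\{b}) ⊢ ··b··> m6
  m5 = (0 + 0) | (a.0 | 0\{b}) ⊢ ··a··> m6
  m6 = (0 + 0) | (0 | 0\{b}) ⊢ deadlocked
Q's transition system — 7 states:
  n0 = a.((b.(0 + 0) + (0\{b} + 0 | 0)) | b.(a.0 | 0\{b})) ⊢ ··a··> n1
  n1 = (b.(0 + 0) + (0\{b} + 0 | 0)) | b.(a.0 | 0\{b}) ⊢ ··b··> n2, ··b··> n3
  n2 = (0 + 0) | b.(a.0 | 0\{b}) ⊢ ··b··> n4
  n3 = (b.(0 + 0) + (0\{b} + 0 | 0)) | (a.0 | 0\{b}) ⊢ ··a··> n5, ··b··> n4
  n4 = (0 + 0) | (a.0 | 0\{b}) ⊢ ··a··> n6
  n5 = (b.(0 + 0) + (0\{b} + 0 | 0)) | (0 | 0\{b}) ⊢ ··b··> n6
  n6 = (0 + 0) | (0 | 0\{b}) ⊢ deadlocked
Coarsest stable partition (strong bisimilarity classes):
  B0 = {m0}
  B1 = {m1}
  B2 = {m2, n3}
  B3 = {m5, n4}
  B4 = {m6, n6}
  B5 = {m4, n5}
  B6 = {m3}
  B7 = {n0}
  B8 = {n1}
  B9 = {n2}
m0 ∈ B0, n0 ∈ B7 → different blocks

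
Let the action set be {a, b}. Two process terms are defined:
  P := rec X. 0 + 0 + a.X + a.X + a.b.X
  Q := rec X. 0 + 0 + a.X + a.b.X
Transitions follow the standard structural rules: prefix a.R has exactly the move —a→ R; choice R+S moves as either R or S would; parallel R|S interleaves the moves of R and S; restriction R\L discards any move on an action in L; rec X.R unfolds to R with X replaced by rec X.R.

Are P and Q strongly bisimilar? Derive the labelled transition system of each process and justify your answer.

P ~ Q

LTS(P): 2 reachable states
  s0 = rec X. 0 + 0 + a.X + a.X + a.b.X ⊢ -a-> s0, -a-> s1
  s1 = b.(rec X. 0 + 0 + a.X + a.X + a.b.X) ⊢ -b-> s0
LTS(Q): 2 reachable states
  t0 = rec X. 0 + 0 + a.X + a.b.X ⊢ -a-> t0, -a-> t1
  t1 = b.(rec X. 0 + 0 + a.X + a.b.X) ⊢ -b-> t0
Bisimilarity quotient blocks:
  B0 = {s0, t0}
  B1 = {s1, t1}
s0 ∈ B0, t0 ∈ B0 → same block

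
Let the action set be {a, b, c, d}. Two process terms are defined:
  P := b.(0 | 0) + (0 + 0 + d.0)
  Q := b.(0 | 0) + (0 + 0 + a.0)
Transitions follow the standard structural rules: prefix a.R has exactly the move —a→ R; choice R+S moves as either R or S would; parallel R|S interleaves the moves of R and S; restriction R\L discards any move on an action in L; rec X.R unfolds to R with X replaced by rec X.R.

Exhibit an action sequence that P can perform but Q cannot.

d

P's transition system — 3 states:
  u0 = b.(0 | 0) + (0 + 0 + d.0) → =b=> u1, =d=> u2
  u1 = 0 | 0 → deadlocked
  u2 = 0 → deadlocked
Q's transition system — 3 states:
  v0 = b.(0 | 0) + (0 + 0 + a.0) → =a=> v1, =b=> v2
  v1 = 0 → deadlocked
  v2 = 0 | 0 → deadlocked
Trace ⟨d⟩ through P, begin at {u0}:
  after d @ step 1: {u2}
  ✓ P
Trace ⟨d⟩ through Q, begin at {v0}:
  after d @ step 1: no successor for Q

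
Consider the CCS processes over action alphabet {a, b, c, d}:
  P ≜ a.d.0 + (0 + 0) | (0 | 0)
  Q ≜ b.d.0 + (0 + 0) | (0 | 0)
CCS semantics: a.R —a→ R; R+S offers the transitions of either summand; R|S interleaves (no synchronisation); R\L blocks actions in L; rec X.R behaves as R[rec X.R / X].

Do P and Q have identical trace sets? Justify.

traces(P) ≠ traces(Q) — witness ⟨a⟩

Reachable graph of P (3 states):
  s0 = a.d.0 + (0 + 0) | (0 | 0) | --a--▸ s1
  s1 = d.0 | --d--▸ s2
  s2 = 0 | ∅
Reachable graph of Q (3 states):
  t0 = b.d.0 + (0 + 0) | (0 | 0) | --b--▸ t1
  t1 = d.0 | --d--▸ t2
  t2 = 0 | ∅
Trace ⟨a⟩ through P, begin at {s0}:
  after a @ step 1: {s1}
  — P admits the full trace.
Trace ⟨a⟩ through Q, begin at {t0}:
  after a @ step 1: ∅ (Q stuck)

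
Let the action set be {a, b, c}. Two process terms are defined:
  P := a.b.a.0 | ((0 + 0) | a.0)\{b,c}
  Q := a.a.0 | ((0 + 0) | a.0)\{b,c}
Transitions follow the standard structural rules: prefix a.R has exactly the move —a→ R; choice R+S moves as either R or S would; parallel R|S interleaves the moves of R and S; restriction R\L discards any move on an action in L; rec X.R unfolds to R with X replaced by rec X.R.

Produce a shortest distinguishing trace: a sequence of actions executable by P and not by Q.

ab

Reachable graph of P (8 states):
  u0 = a.b.a.0 | ((0 + 0) | a.0)\{b,c} → —a→ u1, —a→ u2
  u1 = a.b.a.0 | ((0 + 0) | 0)\{b,c} → —a→ u3
  u2 = b.a.0 | ((0 + 0) | a.0)\{b,c} → —a→ u3, —b→ u4
  u3 = b.a.0 | ((0 + 0) | 0)\{b,c} → —b→ u5
  u4 = a.0 | ((0 + 0) | a.0)\{b,c} → —a→ u5, —a→ u6
  u5 = a.0 | ((0 + 0) | 0)\{b,c} → —a→ u7
  u6 = 0 | ((0 + 0) | a.0)\{b,c} → —a→ u7
  u7 = 0 | ((0 + 0) | 0)\{b,c} → deadlocked
Reachable graph of Q (6 states):
  v0 = a.a.0 | ((0 + 0) | a.0)\{b,c} → —a→ v1, —a→ v2
  v1 = a.0 | ((0 + 0) | a.0)\{b,c} → —a→ v3, —a→ v4
  v2 = a.a.0 | ((0 + 0) | 0)\{b,c} → —a→ v4
  v3 = 0 | ((0 + 0) | a.0)\{b,c} → —a→ v5
  v4 = a.0 | ((0 + 0) | 0)\{b,c} → —a→ v5
  v5 = 0 | ((0 + 0) | 0)\{b,c} → deadlocked
Executing ab from P (initial set {u0}):
  step 1 (a): {u1, u2}
  step 2 (b): {u4}
  P completes σ.
Executing ab from Q (initial set {v0}):
  step 1 (a): {v1, v2}
  step 2 (b): no successor for Q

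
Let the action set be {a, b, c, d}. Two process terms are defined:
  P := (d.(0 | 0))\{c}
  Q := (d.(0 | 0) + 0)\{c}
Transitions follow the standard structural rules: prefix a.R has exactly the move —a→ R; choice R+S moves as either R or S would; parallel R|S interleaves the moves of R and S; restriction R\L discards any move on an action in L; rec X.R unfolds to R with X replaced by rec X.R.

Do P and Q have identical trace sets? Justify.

P's transition system — 2 states:
  m0 = (d.(0 | 0))\{c} :: —d→ m1
  m1 = (0 | 0)\{c} :: ∅
Q's transition system — 2 states:
  n0 = (d.(0 | 0) + 0)\{c} :: —d→ n1
  n1 = (0 | 0)\{c} :: ∅
Bisimilarity quotient blocks:
  B0 = {m0, n0}
  B1 = {m1, n1}
m0 ∈ B0, n0 ∈ B0 → same block
Bisimilar ⇒ trace-equivalent.

YES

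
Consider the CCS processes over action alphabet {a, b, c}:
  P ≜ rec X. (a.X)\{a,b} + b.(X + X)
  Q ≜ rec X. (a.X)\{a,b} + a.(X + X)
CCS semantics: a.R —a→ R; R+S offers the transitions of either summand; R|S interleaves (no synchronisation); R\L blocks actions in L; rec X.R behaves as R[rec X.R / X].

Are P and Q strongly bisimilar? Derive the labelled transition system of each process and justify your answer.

not bisimilar

Reachable graph of P (2 states):
  u0 = rec X. (a.X)\{a,b} + b.(X + X) | --b--▸ u1
  u1 = (rec X. (a.X)\{a,b} + b.(X + X)) + (rec X. (a.X)\{a,b} + b.(X + X)) | --b--▸ u1
Reachable graph of Q (2 states):
  v0 = rec X. (a.X)\{a,b} + a.(X + X) | --a--▸ v1
  v1 = (rec X. (a.X)\{a,b} + a.(X + X)) + (rec X. (a.X)\{a,b} + a.(X + X)) | --a--▸ v1
Partition-refinement fixed point:
  B0 = {u0, u1}
  B1 = {v0, v1}
u0 ∈ B0, v0 ∈ B1 → different blocks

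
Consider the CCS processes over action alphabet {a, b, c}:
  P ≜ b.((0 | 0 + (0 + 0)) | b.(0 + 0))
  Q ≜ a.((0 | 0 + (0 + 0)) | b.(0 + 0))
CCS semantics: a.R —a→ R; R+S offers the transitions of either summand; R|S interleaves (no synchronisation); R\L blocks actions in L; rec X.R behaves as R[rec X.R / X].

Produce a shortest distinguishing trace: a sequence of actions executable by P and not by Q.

b

LTS(P): 3 reachable states
  m0 = b.((0 | 0 + (0 + 0)) | b.(0 + 0)) :: =b=> m1
  m1 = (0 | 0 + (0 + 0)) | b.(0 + 0) :: =b=> m2
  m2 = (0 | 0 + (0 + 0)) | (0 + 0) :: ∅
LTS(Q): 3 reachable states
  n0 = a.((0 | 0 + (0 + 0)) | b.(0 + 0)) :: =a=> n1
  n1 = (0 | 0 + (0 + 0)) | b.(0 + 0) :: =b=> n2
  n2 = (0 | 0 + (0 + 0)) | (0 + 0) :: ∅
Run σ = ⟨b⟩ on P: start {m0}
  [1] b ⇒ {m1}
  P completes σ.
Run σ = ⟨b⟩ on Q: start {n0}
  [1] b ⇒ ∅ (Q stuck)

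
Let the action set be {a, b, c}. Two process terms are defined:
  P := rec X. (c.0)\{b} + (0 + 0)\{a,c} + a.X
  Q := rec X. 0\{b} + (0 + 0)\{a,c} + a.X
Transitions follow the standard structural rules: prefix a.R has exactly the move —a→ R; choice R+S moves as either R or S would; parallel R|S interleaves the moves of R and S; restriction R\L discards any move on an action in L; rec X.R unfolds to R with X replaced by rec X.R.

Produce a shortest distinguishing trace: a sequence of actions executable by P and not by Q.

c

LTS(P): 2 reachable states
  u0 = rec X. (c.0)\{b} + (0 + 0)\{a,c} + a.X :: -a-> u0, -c-> u1
  u1 = 0\{b} :: ·
LTS(Q): 1 reachable states
  v0 = rec X. 0\{b} + (0 + 0)\{a,c} + a.X :: -a-> v0
Trace ⟨c⟩ through P, begin at {u0}:
  [1] c ⇒ {u1}
  P completes σ.
Trace ⟨c⟩ through Q, begin at {v0}:
  [1] c ⇒ ∅  — Q cannot continue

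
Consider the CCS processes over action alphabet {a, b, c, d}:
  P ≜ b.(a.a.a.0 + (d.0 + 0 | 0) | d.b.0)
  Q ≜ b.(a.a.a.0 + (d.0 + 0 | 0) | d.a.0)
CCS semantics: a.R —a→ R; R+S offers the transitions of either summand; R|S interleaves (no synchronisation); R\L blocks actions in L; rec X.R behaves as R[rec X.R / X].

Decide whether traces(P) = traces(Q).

NO — witness ⟨bdb⟩

Reachable graph of P (10 states):
  m0 = b.(a.a.a.0 + (d.0 + 0 | 0) | d.b.0) | --b--▸ m1
  m1 = a.a.a.0 + (d.0 + 0 | 0) | d.b.0 | --a--▸ m2, --d--▸ m3, --d--▸ m4
  m2 = a.a.0 | --a--▸ m5
  m3 = (d.0 + 0 | 0) | b.0 | --b--▸ m6, --d--▸ m7
  m4 = 0 | d.b.0 | --d--▸ m7
  m5 = a.0 | --a--▸ m8
  m6 = (d.0 + 0 | 0) | 0 | --d--▸ m9
  m7 = 0 | b.0 | --b--▸ m9
  m8 = 0 | stopped
  m9 = 0 | 0 | stopped
Reachable graph of Q (10 states):
  n0 = b.(a.a.a.0 + (d.0 + 0 | 0) | d.a.0) | --b--▸ n1
  n1 = a.a.a.0 + (d.0 + 0 | 0) | d.a.0 | --a--▸ n2, --d--▸ n3, --d--▸ n4
  n2 = a.a.0 | --a--▸ n5
  n3 = (d.0 + 0 | 0) | a.0 | --a--▸ n6, --d--▸ n7
  n4 = 0 | d.a.0 | --d--▸ n7
  n5 = a.0 | --a--▸ n8
  n6 = (d.0 + 0 | 0) | 0 | --d--▸ n9
  n7 = 0 | a.0 | --a--▸ n9
  n8 = 0 | stopped
  n9 = 0 | 0 | stopped
Executing bdb from P (initial set {m0}):
  [1] b ⇒ {m1}
  [2] d ⇒ {m3, m4}
  [3] b ⇒ {m6}
  ✓ P
Executing bdb from Q (initial set {n0}):
  [1] b ⇒ {n1}
  [2] d ⇒ {n3, n4}
  [3] b ⇒ ∅ (Q stuck)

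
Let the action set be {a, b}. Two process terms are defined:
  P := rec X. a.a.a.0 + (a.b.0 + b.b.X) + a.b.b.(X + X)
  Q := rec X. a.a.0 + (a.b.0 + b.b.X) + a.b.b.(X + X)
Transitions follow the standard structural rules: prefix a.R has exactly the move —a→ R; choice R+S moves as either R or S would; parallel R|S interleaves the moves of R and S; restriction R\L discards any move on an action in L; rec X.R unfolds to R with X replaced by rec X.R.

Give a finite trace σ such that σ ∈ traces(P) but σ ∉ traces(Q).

P's transition system — 9 states:
  p0 = rec X. a.a.a.0 + (a.b.0 + b.b.X) + a.b.b.(X + X) has moves -a-> p1, -a-> p2, -a-> p3, -b-> p4
  p1 = a.a.0 has moves -a-> p5
  p2 = b.0 has moves -b-> p6
  p3 = b.b.((rec X. a.a.a.0 + (a.b.0 + b.b.X) + a.b.b.(X + X)) + (rec X. a.a.a.0 + (a.b.0 + b.b.X) + a.b.b.(X + X))) has moves -b-> p7
  p4 = b.(rec X. a.a.a.0 + (a.b.0 + b.b.X) + a.b.b.(X + X)) has moves -b-> p0
  p5 = a.0 has moves -a-> p6
  p6 = 0 has moves (no moves)
  p7 = b.((rec X. a.a.a.0 + (a.b.0 + b.b.X) + a.b.b.(X + X)) + (rec X. a.a.a.0 + (a.b.0 + b.b.X) + a.b.b.(X + X))) has moves -b-> p8
  p8 = (rec X. a.a.a.0 + (a.b.0 + b.b.X) + a.b.b.(X + X)) + (rec X. a.a.a.0 + (a.b.0 + b.b.X) + a.b.b.(X + X)) has moves -a-> p1, -a-> p2, -a-> p3, -b-> p4
Q's transition system — 8 states:
  q0 = rec X. a.a.0 + (a.b.0 + b.b.X) + a.b.b.(X + X) has moves -a-> q1, -a-> q2, -a-> q3, -b-> q4
  q1 = a.0 has moves -a-> q5
  q2 = b.0 has moves -b-> q5
  q3 = b.b.((rec X. a.a.0 + (a.b.0 + b.b.X) + a.b.b.(X + X)) + (rec X. a.a.0 + (a.b.0 + b.b.X) + a.b.b.(X + X))) has moves -b-> q6
  q4 = b.(rec X. a.a.0 + (a.b.0 + b.b.X) + a.b.b.(X + X)) has moves -b-> q0
  q5 = 0 has moves (no moves)
  q6 = b.((rec X. a.a.0 + (a.b.0 + b.b.X) + a.b.b.(X + X)) + (rec X. a.a.0 + (a.b.0 + b.b.X) + a.b.b.(X + X))) has moves -b-> q7
  q7 = (rec X. a.a.0 + (a.b.0 + b.b.X) + a.b.b.(X + X)) + (rec X. a.a.0 + (a.b.0 + b.b.X) + a.b.b.(X + X)) has moves -a-> q1, -a-> q2, -a-> q3, -b-> q4
Run σ = ⟨aaa⟩ on P: start {p0}
  [1] a ⇒ {p1, p2, p3}
  [2] a ⇒ {p5}
  [3] a ⇒ {p6}
  ✓ P
Run σ = ⟨aaa⟩ on Q: start {q0}
  [1] a ⇒ {q1, q2, q3}
  [2] a ⇒ {q5}
  [3] a ⇒ no successor for Q

aaa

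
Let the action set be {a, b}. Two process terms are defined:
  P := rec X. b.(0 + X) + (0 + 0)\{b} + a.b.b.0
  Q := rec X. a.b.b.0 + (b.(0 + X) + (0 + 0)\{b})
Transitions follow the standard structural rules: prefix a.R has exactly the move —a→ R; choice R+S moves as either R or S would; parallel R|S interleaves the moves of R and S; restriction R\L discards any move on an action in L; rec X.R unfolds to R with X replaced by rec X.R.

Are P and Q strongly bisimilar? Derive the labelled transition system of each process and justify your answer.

P ~ Q

Reachable graph of P (5 states):
  s0 = rec X. b.(0 + X) + (0 + 0)\{b} + a.b.b.0 → -a-> s1, -b-> s2
  s1 = b.b.0 → -b-> s3
  s2 = 0 + (rec X. b.(0 + X) + (0 + 0)\{b} + a.b.b.0) → -a-> s1, -b-> s2
  s3 = b.0 → -b-> s4
  s4 = 0 → deadlocked
Reachable graph of Q (5 states):
  t0 = rec X. a.b.b.0 + (b.(0 + X) + (0 + 0)\{b}) → -a-> t1, -b-> t2
  t1 = b.b.0 → -b-> t3
  t2 = 0 + (rec X. a.b.b.0 + (b.(0 + X) + (0 + 0)\{b})) → -a-> t1, -b-> t2
  t3 = b.0 → -b-> t4
  t4 = 0 → deadlocked
Partition-refinement fixed point:
  B0 = {s0, s2, t0, t2}
  B1 = {s1, t1}
  B2 = {s3, t3}
  B3 = {s4, t4}
s0 ∈ B0, t0 ∈ B0 → same block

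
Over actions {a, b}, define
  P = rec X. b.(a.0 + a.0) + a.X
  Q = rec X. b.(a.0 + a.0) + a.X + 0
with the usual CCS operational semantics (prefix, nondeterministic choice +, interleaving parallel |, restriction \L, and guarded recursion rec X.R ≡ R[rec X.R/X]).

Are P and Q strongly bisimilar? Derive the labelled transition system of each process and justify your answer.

Reachable graph of P (3 states):
  s0 = rec X. b.(a.0 + a.0) + a.X | --a--▸ s0, --b--▸ s1
  s1 = a.0 + a.0 | --a--▸ s2
  s2 = 0 | (no moves)
Reachable graph of Q (3 states):
  t0 = rec X. b.(a.0 + a.0) + a.X + 0 | --a--▸ t0, --b--▸ t1
  t1 = a.0 + a.0 | --a--▸ t2
  t2 = 0 | (no moves)
Partition-refinement fixed point:
  B0 = {s0, t0}
  B1 = {s1, t1}
  B2 = {s2, t2}
s0 ∈ B0, t0 ∈ B0 → same block

YES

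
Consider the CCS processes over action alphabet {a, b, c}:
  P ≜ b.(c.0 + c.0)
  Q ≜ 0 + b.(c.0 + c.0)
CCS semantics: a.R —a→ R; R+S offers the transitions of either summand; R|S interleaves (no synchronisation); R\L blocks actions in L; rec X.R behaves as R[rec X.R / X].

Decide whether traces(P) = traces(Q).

LTS(P): 3 reachable states
  s0 = b.(c.0 + c.0) has moves ··b··> s1
  s1 = c.0 + c.0 has moves ··c··> s2
  s2 = 0 has moves ∅
LTS(Q): 3 reachable states
  t0 = 0 + b.(c.0 + c.0) has moves ··b··> t1
  t1 = c.0 + c.0 has moves ··c··> t2
  t2 = 0 has moves ∅
Partition-refinement fixed point:
  B0 = {s0, t0}
  B1 = {s1, t1}
  B2 = {s2, t2}
s0 ∈ B0, t0 ∈ B0 → same block
Bisimilar ⇒ trace-equivalent.

YES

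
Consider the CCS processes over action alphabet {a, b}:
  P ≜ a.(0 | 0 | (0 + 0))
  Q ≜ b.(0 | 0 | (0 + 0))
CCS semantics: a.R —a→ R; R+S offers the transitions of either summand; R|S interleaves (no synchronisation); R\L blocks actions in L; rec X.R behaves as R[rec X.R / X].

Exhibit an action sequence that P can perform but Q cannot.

a

LTS(P): 2 reachable states
  p0 = a.(0 | 0 | (0 + 0)) → =a=> p1
  p1 = 0 | 0 | (0 + 0) → ∅
LTS(Q): 2 reachable states
  q0 = b.(0 | 0 | (0 + 0)) → =b=> q1
  q1 = 0 | 0 | (0 + 0) → ∅
Trace ⟨a⟩ through P, begin at {p0}:
  [1] a ⇒ {p1}
  ✓ P
Trace ⟨a⟩ through Q, begin at {q0}:
  [1] a ⇒ ∅  — Q cannot continue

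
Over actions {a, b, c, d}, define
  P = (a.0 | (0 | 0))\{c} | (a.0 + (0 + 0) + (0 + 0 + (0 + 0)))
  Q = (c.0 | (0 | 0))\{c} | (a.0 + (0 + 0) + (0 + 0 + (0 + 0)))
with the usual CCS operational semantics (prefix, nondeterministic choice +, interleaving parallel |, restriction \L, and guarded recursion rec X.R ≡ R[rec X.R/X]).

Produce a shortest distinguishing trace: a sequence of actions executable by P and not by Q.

aa

Reachable graph of P (4 states):
  m0 = (a.0 | (0 | 0))\{c} | (a.0 + (0 + 0) + (0 + 0 + (0 + 0))) has moves =a=> m1, =a=> m2
  m1 = (0 | (0 | 0))\{c} | (a.0 + (0 + 0) + (0 + 0 + (0 + 0))) has moves =a=> m3
  m2 = (a.0 | (0 | 0))\{c} | 0 has moves =a=> m3
  m3 = (0 | (0 | 0))\{c} | 0 has moves stopped
Reachable graph of Q (2 states):
  n0 = (c.0 | (0 | 0))\{c} | (a.0 + (0 + 0) + (0 + 0 + (0 + 0))) has moves =a=> n1
  n1 = (c.0 | (0 | 0))\{c} | 0 has moves stopped
Executing aa from P (initial set {m0}):
  [1] a ⇒ {m1, m2}
  [2] a ⇒ {m3}
  P completes σ.
Executing aa from Q (initial set {n0}):
  [1] a ⇒ {n1}
  [2] a ⇒ ∅  — Q cannot continue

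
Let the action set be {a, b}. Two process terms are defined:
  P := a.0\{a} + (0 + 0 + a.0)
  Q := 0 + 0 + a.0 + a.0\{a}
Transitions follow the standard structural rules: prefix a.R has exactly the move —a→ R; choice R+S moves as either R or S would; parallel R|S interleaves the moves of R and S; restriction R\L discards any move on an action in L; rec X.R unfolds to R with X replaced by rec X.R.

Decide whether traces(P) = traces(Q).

trace-equivalent

P's transition system — 3 states:
  p0 = a.0\{a} + (0 + 0 + a.0) :: -a-> p1, -a-> p2
  p1 = 0 :: ·
  p2 = 0\{a} :: ·
Q's transition system — 3 states:
  q0 = 0 + 0 + a.0 + a.0\{a} :: -a-> q1, -a-> q2
  q1 = 0 :: ·
  q2 = 0\{a} :: ·
Partition-refinement fixed point:
  B0 = {p0, q0}
  B1 = {p1, p2, q1, q2}
p0 ∈ B0, q0 ∈ B0 → same block
Bisimilar ⇒ trace-equivalent.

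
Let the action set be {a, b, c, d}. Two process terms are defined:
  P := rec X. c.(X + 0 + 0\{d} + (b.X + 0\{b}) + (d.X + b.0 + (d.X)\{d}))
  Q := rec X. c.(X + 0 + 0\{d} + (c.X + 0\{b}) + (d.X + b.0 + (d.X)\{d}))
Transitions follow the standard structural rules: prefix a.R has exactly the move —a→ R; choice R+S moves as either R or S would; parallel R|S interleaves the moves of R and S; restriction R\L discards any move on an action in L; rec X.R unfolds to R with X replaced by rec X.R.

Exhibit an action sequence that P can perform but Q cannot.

P's transition system — 3 states:
  m0 = rec X. c.(X + 0 + 0\{d} + (b.X + 0\{b}) + (d.X + b.0 + (d.X)\{d})) → -c-> m1
  m1 = (rec X. c.(X + 0 + 0\{d} + (b.X + 0\{b}) + (d.X + b.0 + (d.X)\{d}))) + 0 + 0\{d} + (b.(rec X. c.(X + 0 + 0\{d} + (b.X + 0\{b}) + (d.X + b.0 + (d.X)\{d}))) + 0\{b}) + (d.(rec X. c.(X + 0 + 0\{d} + (b.X + 0\{b}) + (d.X + b.0 + (d.X)\{d}))) + b.0 + (d.(rec X. c.(X + 0 + 0\{d} + (b.X + 0\{b}) + (d.X + b.0 + (d.X)\{d}))))\{d}) → -b-> m0, -b-> m2, -c-> m1, -d-> m0
  m2 = 0 → stopped
Q's transition system — 3 states:
  n0 = rec X. c.(X + 0 + 0\{d} + (c.X + 0\{b}) + (d.X + b.0 + (d.X)\{d})) → -c-> n1
  n1 = (rec X. c.(X + 0 + 0\{d} + (c.X + 0\{b}) + (d.X + b.0 + (d.X)\{d}))) + 0 + 0\{d} + (c.(rec X. c.(X + 0 + 0\{d} + (c.X + 0\{b}) + (d.X + b.0 + (d.X)\{d}))) + 0\{b}) + (d.(rec X. c.(X + 0 + 0\{d} + (c.X + 0\{b}) + (d.X + b.0 + (d.X)\{d}))) + b.0 + (d.(rec X. c.(X + 0 + 0\{d} + (c.X + 0\{b}) + (d.X + b.0 + (d.X)\{d}))))\{d}) → -b-> n2, -c-> n0, -c-> n1, -d-> n0
  n2 = 0 → stopped
Executing cbc from P (initial set {m0}):
  step 1 (c): {m1}
  step 2 (b): {m0, m2}
  step 3 (c): {m1}
  ✓ P
Executing cbc from Q (initial set {n0}):
  step 1 (c): {n1}
  step 2 (b): {n2}
  step 3 (c): ∅ (Q stuck)

cbc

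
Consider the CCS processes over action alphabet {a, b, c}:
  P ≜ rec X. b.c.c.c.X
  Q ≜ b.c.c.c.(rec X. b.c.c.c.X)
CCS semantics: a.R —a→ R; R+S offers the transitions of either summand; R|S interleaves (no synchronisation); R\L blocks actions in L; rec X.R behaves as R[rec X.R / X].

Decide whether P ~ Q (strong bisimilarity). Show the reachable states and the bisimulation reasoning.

P ~ Q

Reachable graph of P (4 states):
  s0 = rec X. b.c.c.c.X has moves -b-> s1
  s1 = c.c.c.(rec X. b.c.c.c.X) has moves -c-> s2
  s2 = c.c.(rec X. b.c.c.c.X) has moves -c-> s3
  s3 = c.(rec X. b.c.c.c.X) has moves -c-> s0
Reachable graph of Q (5 states):
  t0 = b.c.c.c.(rec X. b.c.c.c.X) has moves -b-> t1
  t1 = c.c.c.(rec X. b.c.c.c.X) has moves -c-> t2
  t2 = c.c.(rec X. b.c.c.c.X) has moves -c-> t3
  t3 = c.(rec X. b.c.c.c.X) has moves -c-> t4
  t4 = rec X. b.c.c.c.X has moves -b-> t1
Coarsest stable partition (strong bisimilarity classes):
  B0 = {s0, t0, t4}
  B1 = {s1, t1}
  B2 = {s2, t2}
  B3 = {s3, t3}
s0 ∈ B0, t0 ∈ B0 → same block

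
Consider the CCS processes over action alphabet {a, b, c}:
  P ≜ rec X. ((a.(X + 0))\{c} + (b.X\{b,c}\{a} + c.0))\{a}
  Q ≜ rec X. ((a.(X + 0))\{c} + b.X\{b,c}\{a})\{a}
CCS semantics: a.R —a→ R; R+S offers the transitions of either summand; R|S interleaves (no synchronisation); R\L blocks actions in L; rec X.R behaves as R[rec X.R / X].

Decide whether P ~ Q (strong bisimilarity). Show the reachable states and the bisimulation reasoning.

not bisimilar

Reachable graph of P (3 states):
  u0 = rec X. ((a.(X + 0))\{c} + (b.X\{b,c}\{a} + c.0))\{a} | =b=> u1, =c=> u2
  u1 = (rec X. ((a.(X + 0))\{c} + (b.X\{b,c}\{a} + c.0))\{a})\{b,c}\{a}\{a} | ∅
  u2 = 0\{a} | ∅
Reachable graph of Q (2 states):
  v0 = rec X. ((a.(X + 0))\{c} + b.X\{b,c}\{a})\{a} | =b=> v1
  v1 = (rec X. ((a.(X + 0))\{c} + b.X\{b,c}\{a})\{a})\{b,c}\{a}\{a} | ∅
Coarsest stable partition (strong bisimilarity classes):
  B0 = {u0}
  B1 = {u1, u2, v1}
  B2 = {v0}
u0 ∈ B0, v0 ∈ B2 → different blocks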